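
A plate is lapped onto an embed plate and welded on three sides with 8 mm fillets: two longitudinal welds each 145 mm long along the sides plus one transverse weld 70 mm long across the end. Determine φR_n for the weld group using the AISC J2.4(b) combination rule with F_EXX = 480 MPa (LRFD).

t_e = 0.707 × 8 = 5.656 mm.
R_nwl = 0.6 × 480 × 5.656 × 290 × 10⁻³ = 472.4 kN (longitudinal, 2 welds).
R_nwt = 0.6 × 480 × 5.656 × 70 × 10⁻³ = 114 kN (transverse, base value).
(i) R_nwl + R_nwt = 586.4 kN; (ii) 0.85 R_nwl + 1.5 R_nwt = 572.6 kN.
R_n = max = 586.4 kN [governs: (i)]; φR_n = 439.8 kN.

φR_n ≈ 440 kN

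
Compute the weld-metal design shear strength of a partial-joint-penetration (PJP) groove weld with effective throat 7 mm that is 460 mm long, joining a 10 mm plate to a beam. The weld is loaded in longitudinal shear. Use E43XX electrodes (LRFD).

φR_n ≈ 623 kN

E43XX → F_EXX = 430 MPa.
Effective throat (given) t_e = 7 mm.
A_we = 7 × 460 = 3220 mm².
F_nw = 0.6 F_EXX = 258 MPa.
φR_n = 0.75 × 258 × 3220 × 10⁻³ = 623.1 kN.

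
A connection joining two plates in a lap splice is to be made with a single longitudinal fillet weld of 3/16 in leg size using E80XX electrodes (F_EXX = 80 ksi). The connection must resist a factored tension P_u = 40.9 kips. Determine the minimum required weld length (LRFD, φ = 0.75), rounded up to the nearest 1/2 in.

L = 9 in

Throat t_e = 0.707 × 0.1875 = 0.1326 in.
φr_n = 0.75 × 0.6 × 80 × 0.1326 = 4.772 kips/in.
L_req = P_u / φr_n = 40.9 / 4.772 = 8.57 in total.
Round up → use L = 9 in.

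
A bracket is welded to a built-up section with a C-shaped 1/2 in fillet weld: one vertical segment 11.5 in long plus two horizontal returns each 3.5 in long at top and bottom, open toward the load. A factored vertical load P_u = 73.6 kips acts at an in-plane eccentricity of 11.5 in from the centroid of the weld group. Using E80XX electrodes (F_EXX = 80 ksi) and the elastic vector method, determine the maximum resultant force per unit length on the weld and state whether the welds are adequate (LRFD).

Total weld length L_w = 18.5 in. Treat welds as unit-width lines.
Centroid: x̄ = 2×3.5×1.75 / 18.5 = 0.6622 in from the vertical weld.
Polar moment about centroid: J = I_x + I_y = [11.5³/12 + 2×3.5×5.75²] + [11.5×0.6622² + 2(3.5³/12 + 3.5×1.088²)] = 378.6 in³.
Direct shear f_v = P/L_w = 73.6 / 18.5 = 3.978 kip/in (vertical).
Torsion M = P·e = 73.6 × 11.5 = 846.4 kip·in.
Critical point at (x, y) = (2.838, 5.75) from centroid. f_tx = M·y/J = 12.85 kip/in; f_ty = M·x/J = 6.343 kip/in.
Resultant f_max = √[f_tx² + (f_v + f_ty)²] = √[12.85² + (3.978 + 6.343)²] = 16.48 kip/in.
Capacity per unit length: φr_n = 0.75 × 0.6 × 80 × (0.707 × 0.5) = 12.73 kip/in.
16.48 > 12.73 → NOT adequate.

f_max ≈ 16.5 kip/in; NOT adequate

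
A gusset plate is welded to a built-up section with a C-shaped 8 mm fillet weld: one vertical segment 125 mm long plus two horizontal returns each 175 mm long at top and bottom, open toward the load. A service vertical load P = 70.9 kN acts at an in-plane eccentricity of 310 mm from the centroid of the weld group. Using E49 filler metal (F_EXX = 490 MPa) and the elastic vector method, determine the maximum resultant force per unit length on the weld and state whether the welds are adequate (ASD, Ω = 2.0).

Total weld length L_w = 475 mm. Treat welds as unit-width lines.
Centroid: x̄ = 2×175×87.5 / 475 = 64.47 mm from the vertical weld.
Polar moment about centroid: J = I_x + I_y = [125³/12 + 2×175×62.5²] + [125×64.47² + 2(175³/12 + 175×23.03²)] = 3128000 mm³.
Direct shear f_v = P/L_w = 70.9×10³ / 475 = 149.3 N/mm (vertical).
Torsion M = P·e = 70.9×10³ × 310 = 21979000 N·mm.
Critical point at (x, y) = (110.5, 62.5) from centroid. f_tx = M·y/J = 439.1 N/mm; f_ty = M·x/J = 776.5 N/mm.
Resultant f_max = √[f_tx² + (f_v + f_ty)²] = √[439.1² + (149.3 + 776.5)²] = 1025 N/mm.
Capacity per unit length: r_n/Ω = (1/2.0) × 0.6 × 490 × (0.707 × 8) = 831.4 N/mm.
1025 > 831.4 → NOT adequate.

f_max ≈ 1020 N/mm; NOT adequate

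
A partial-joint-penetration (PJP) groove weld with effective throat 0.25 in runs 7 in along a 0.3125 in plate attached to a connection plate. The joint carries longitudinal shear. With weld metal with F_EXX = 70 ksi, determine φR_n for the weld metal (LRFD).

Effective throat (given) t_e = 0.25 in.
A_we = 0.25 × 7 = 1.75 in².
F_nw = 0.6 F_EXX = 42 ksi.
φR_n = 0.75 × 42 × 1.75 = 55.12 kips.

φR_n ≈ 55.1 kips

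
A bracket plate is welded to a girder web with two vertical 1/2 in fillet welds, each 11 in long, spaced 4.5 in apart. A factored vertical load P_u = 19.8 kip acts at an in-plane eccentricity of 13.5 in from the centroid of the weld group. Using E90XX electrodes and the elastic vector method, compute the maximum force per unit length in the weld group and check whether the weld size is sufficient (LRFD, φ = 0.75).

f_max ≈ 5.18 kip/in; adequate

E90XX → F_EXX = 90 ksi.
Total weld length L_w = 22 in. Treat welds as unit-width lines.
Polar moment about centroid: J = 2[d³/12 + d(b/2)²] = 2[11³/12 + 11×2.25²] = 333.2 in³.
Direct shear f_v = P/L_w = 19.8 / 22 = 0.9 kip/in (vertical).
Torsion M = P·e = 19.8 × 13.5 = 267.3 kip·in.
Critical point at (x, y) = (2.25, 5.5) from centroid. f_tx = M·y/J = 4.412 kip/in; f_ty = M·x/J = 1.805 kip/in.
Resultant f_max = √[f_tx² + (f_v + f_ty)²] = √[4.412² + (0.9 + 1.805)²] = 5.175 kip/in.
Capacity per unit length: φr_n = 0.75 × 0.6 × 90 × (0.707 × 0.5) = 14.32 kip/in.
5.175 ≤ 14.32 → adequate.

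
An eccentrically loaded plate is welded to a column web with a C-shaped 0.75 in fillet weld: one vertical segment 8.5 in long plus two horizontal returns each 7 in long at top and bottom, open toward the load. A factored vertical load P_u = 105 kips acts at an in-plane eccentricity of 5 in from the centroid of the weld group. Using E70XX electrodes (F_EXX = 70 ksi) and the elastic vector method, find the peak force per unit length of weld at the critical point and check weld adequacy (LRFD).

f_max ≈ 11.8 kip/in; adequate

Total weld length L_w = 22.5 in. Treat welds as unit-width lines.
Centroid: x̄ = 2×7×3.5 / 22.5 = 2.178 in from the vertical weld.
Polar moment about centroid: J = I_x + I_y = [8.5³/12 + 2×7×4.25²] + [8.5×2.178² + 2(7³/12 + 7×1.322²)] = 426 in³.
Direct shear f_v = P/L_w = 105 / 22.5 = 4.667 kip/in (vertical).
Torsion M = P·e = 105 × 5 = 525 kip·in.
Critical point at (x, y) = (4.822, 4.25) from centroid. f_tx = M·y/J = 5.238 kip/in; f_ty = M·x/J = 5.943 kip/in.
Resultant f_max = √[f_tx² + (f_v + f_ty)²] = √[5.238² + (4.667 + 5.943)²] = 11.83 kip/in.
Capacity per unit length: φr_n = 0.75 × 0.6 × 70 × (0.707 × 0.75) = 16.7 kip/in.
11.83 ≤ 16.7 → adequate.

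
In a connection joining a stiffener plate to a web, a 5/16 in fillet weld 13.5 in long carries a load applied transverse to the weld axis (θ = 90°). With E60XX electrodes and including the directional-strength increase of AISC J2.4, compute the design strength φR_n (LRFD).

E60XX → F_EXX = 60 ksi.
t_e = 0.707 × 0.3125 = 0.2209 in; A_we = 0.2209 × 13.5 = 2.983 in².
Directional factor: 1.0 + 0.5 sin^1.5(90°) = 1.5.
F_nw = 0.6 × 60 × 1.5 = 54 ksi.
φR_n = 0.75 × 54 × 2.983 = 120.8 kips.

φR_n ≈ 121 kips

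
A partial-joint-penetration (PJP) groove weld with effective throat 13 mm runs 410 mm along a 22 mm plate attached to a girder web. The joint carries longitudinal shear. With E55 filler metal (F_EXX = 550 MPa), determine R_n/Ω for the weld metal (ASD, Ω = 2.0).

Effective throat (given) t_e = 13 mm.
A_we = 13 × 410 = 5330 mm².
F_nw = 0.6 F_EXX = 330 MPa.
R_n/Ω = (330 × 5330) / 2.0 × 10⁻³ = 879.5 kN.

R_n/Ω ≈ 879 kN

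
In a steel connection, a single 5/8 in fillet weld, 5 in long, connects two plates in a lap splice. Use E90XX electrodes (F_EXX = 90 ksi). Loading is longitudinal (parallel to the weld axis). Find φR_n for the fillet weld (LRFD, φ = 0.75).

φR_n ≈ 89.5 kip

Effective throat t_e = 0.707 × 0.625 = 0.4419 in.
Total length L = 5 in; A_we = 0.4419 × 5 = 2.209 in².
F_nw = 0.6 F_EXX = 0.6 × 90 = 54 ksi.
φR_n = 0.75 × 54 × 2.209 = 89.48 kip.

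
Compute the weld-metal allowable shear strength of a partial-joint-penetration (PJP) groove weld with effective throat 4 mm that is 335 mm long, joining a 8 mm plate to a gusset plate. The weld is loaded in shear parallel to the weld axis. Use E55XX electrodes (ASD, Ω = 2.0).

E55XX → F_EXX = 550 MPa.
Effective throat (given) t_e = 4 mm.
A_we = 4 × 335 = 1340 mm².
F_nw = 0.6 F_EXX = 330 MPa.
R_n/Ω = (330 × 1340) / 2.0 × 10⁻³ = 221.1 kN.

R_n/Ω ≈ 221 kN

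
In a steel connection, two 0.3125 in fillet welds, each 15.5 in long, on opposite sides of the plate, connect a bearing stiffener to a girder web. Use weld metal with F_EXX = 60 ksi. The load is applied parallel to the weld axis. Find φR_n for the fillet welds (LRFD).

φR_n ≈ 185 kip

Effective throat t_e = 0.707 × 0.3125 = 0.2209 in.
Total length L = 31 in; A_we = 0.2209 × 31 = 6.849 in².
F_nw = 0.6 F_EXX = 0.6 × 60 = 36 ksi.
φR_n = 0.75 × 36 × 6.849 = 184.9 kip.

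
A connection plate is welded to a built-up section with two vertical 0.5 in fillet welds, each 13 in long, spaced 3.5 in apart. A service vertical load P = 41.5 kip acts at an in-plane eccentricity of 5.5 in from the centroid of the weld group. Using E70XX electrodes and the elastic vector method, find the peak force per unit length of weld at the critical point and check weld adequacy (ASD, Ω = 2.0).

f_max ≈ 4.16 kip/in; adequate

E70XX → F_EXX = 70 ksi.
Total weld length L_w = 26 in. Treat welds as unit-width lines.
Polar moment about centroid: J = 2[d³/12 + d(b/2)²] = 2[13³/12 + 13×1.75²] = 445.8 in³.
Direct shear f_v = P/L_w = 41.5 / 26 = 1.596 kip/in (vertical).
Torsion M = P·e = 41.5 × 5.5 = 228.25 kip·in.
Critical point at (x, y) = (1.75, 6.5) from centroid. f_tx = M·y/J = 3.328 kip/in; f_ty = M·x/J = 0.896 kip/in.
Resultant f_max = √[f_tx² + (f_v + f_ty)²] = √[3.328² + (1.596 + 0.896)²] = 4.158 kip/in.
Capacity per unit length: r_n/Ω = (1/2.0) × 0.6 × 70 × (0.707 × 0.5) = 7.423 kip/in.
4.158 ≤ 7.423 → adequate.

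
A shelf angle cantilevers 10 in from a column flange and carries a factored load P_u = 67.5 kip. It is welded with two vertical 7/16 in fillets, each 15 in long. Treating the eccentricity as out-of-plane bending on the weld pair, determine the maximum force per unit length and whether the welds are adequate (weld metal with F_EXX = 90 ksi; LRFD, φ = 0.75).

f_max ≈ 9.28 kip/in; adequate

L_w = 2 × 15 = 30 in; section modulus (unit throat) S = 2 × L²/6 = 75 in².
Direct shear f_v = P/L_w = 67.5/30 = 2.25 kip/in.
Moment M = P × e = 67.5 × 10 = 675 kip·in; bending f_b = M/S = 9 kip/in.
f_max = √(f_v² + f_b²) = √(2.25² + 9²) = 9.277 kip/in.
φr_n = 0.75 × 0.6 × 90 × (0.707 × 0.4375) = 12.53 kip/in → adequate.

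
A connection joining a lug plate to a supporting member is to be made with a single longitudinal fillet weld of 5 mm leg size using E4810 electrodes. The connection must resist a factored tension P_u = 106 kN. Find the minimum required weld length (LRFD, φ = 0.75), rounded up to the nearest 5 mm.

E48XX → F_EXX = 480 MPa.
Throat t_e = 0.707 × 5 = 3.535 mm.
φr_n = 0.75 × 0.6 × 480 × 3.535 × 10⁻³ = 0.7636 kN/mm.
L_req = P_u / φr_n = 106 / 0.7636 = 138.8 mm total.
Round up → use L = 140 mm.

L = 140 mm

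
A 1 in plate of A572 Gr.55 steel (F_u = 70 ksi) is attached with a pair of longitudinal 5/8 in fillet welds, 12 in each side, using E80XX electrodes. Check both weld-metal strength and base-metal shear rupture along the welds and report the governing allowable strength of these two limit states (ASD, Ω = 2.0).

R_n/Ω ≈ 255 kip (weld metal governs)

E80XX → F_EXX = 80 ksi.
t_e = 0.707 × 0.625 = 0.4419 in; L = 24 in.
Weld metal: R_n/Ω = (1/2.0) × 0.6 × 80 × 0.4419 × 24 = 254.5 kip.
Base metal (shear rupture): R_n/Ω = (1/2.0) × 0.6 × 70 × 1 × 24 = 504 kip.
Governing: weld metal.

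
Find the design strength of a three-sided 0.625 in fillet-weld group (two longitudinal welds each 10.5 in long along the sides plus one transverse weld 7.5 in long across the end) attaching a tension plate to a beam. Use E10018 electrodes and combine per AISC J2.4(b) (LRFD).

E100XX → F_EXX = 100 ksi.
t_e = 0.707 × 0.625 = 0.4419 in.
R_nwl = 0.6 × 100 × 0.4419 × 21 = 556.8 kips (longitudinal, 2 welds).
R_nwt = 0.6 × 100 × 0.4419 × 7.5 = 198.8 kips (transverse, base value).
(i) R_nwl + R_nwt = 755.6 kips; (ii) 0.85 R_nwl + 1.5 R_nwt = 771.5 kips.
R_n = max = 771.5 kips [governs: (ii)]; φR_n = 578.6 kips.

φR_n ≈ 579 kips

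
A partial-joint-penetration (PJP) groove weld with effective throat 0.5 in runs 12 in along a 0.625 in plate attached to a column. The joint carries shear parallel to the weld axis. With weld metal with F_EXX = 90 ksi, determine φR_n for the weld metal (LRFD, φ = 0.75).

φR_n ≈ 243 kips

Effective throat (given) t_e = 0.5 in.
A_we = 0.5 × 12 = 6 in².
F_nw = 0.6 F_EXX = 54 ksi.
φR_n = 0.75 × 54 × 6 = 243 kips.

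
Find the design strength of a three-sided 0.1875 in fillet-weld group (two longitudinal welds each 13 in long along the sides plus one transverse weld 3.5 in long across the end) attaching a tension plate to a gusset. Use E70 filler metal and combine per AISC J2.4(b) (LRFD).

φR_n ≈ 123 kips

E70XX → F_EXX = 70 ksi.
t_e = 0.707 × 0.1875 = 0.1326 in.
R_nwl = 0.6 × 70 × 0.1326 × 26 = 144.8 kips (longitudinal, 2 welds).
R_nwt = 0.6 × 70 × 0.1326 × 3.5 = 19.49 kips (transverse, base value).
(i) R_nwl + R_nwt = 164.2 kips; (ii) 0.85 R_nwl + 1.5 R_nwt = 152.3 kips.
R_n = max = 164.2 kips [governs: (i)]; φR_n = 123.2 kips.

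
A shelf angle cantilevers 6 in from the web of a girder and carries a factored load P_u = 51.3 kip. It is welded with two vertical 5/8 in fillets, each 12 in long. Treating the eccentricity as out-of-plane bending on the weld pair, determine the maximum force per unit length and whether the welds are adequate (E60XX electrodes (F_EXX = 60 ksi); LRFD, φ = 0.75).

L_w = 2 × 12 = 24 in; section modulus (unit throat) S = 2 × L²/6 = 48 in².
Direct shear f_v = P/L_w = 51.3/24 = 2.137 kip/in.
Moment M = P × e = 51.3 × 6 = 307.8 kip·in; bending f_b = M/S = 6.412 kip/in.
f_max = √(f_v² + f_b²) = √(2.137² + 6.412²) = 6.759 kip/in.
φr_n = 0.75 × 0.6 × 60 × (0.707 × 0.625) = 11.93 kip/in → adequate.

f_max ≈ 6.76 kip/in; adequate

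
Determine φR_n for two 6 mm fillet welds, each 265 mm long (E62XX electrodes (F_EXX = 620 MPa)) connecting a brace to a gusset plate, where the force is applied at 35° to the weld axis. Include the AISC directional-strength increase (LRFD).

t_e = 0.707 × 6 = 4.242 mm; A_we = 4.242 × 530 = 2248 mm².
Directional factor: 1.0 + 0.5 sin^1.5(35°) = 1.217.
F_nw = 0.6 × 620 × 1.217 = 452.8 MPa.
φR_n = 0.75 × 452.8 × 2248 × 10⁻³ = 763.5 kN.

φR_n ≈ 764 kN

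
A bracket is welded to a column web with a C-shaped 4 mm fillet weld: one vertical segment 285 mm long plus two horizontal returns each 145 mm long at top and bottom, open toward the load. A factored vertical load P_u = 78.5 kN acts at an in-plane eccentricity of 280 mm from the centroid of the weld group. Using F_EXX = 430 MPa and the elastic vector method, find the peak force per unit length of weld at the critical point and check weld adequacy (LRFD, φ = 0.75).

Total weld length L_w = 575 mm. Treat welds as unit-width lines.
Centroid: x̄ = 2×145×72.5 / 575 = 36.57 mm from the vertical weld.
Polar moment about centroid: J = I_x + I_y = [285³/12 + 2×145×142.5²] + [285×36.57² + 2(145³/12 + 145×35.93²)] = 9082000 mm³.
Direct shear f_v = P/L_w = 78.5×10³ / 575 = 136.5 N/mm (vertical).
Torsion M = P·e = 78.5×10³ × 280 = 21980000 N·mm.
Critical point at (x, y) = (108.4, 142.5) from centroid. f_tx = M·y/J = 344.9 N/mm; f_ty = M·x/J = 262.4 N/mm.
Resultant f_max = √[f_tx² + (f_v + f_ty)²] = √[344.9² + (136.5 + 262.4)²] = 527.4 N/mm.
Capacity per unit length: φr_n = 0.75 × 0.6 × 430 × (0.707 × 4) = 547.2 N/mm.
527.4 ≤ 547.2 → adequate.

f_max ≈ 527 N/mm; adequate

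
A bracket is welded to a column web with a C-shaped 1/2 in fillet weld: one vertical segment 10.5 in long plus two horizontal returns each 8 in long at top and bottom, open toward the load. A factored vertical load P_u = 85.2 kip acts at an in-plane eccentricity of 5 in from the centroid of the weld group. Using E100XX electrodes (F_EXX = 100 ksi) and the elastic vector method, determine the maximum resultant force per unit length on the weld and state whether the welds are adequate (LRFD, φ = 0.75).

Total weld length L_w = 26.5 in. Treat welds as unit-width lines.
Centroid: x̄ = 2×8×4 / 26.5 = 2.415 in from the vertical weld.
Polar moment about centroid: J = I_x + I_y = [10.5³/12 + 2×8×5.25²] + [10.5×2.415² + 2(8³/12 + 8×1.585²)] = 724.2 in³.
Direct shear f_v = P/L_w = 85.2 / 26.5 = 3.215 kip/in (vertical).
Torsion M = P·e = 85.2 × 5 = 426 kip·in.
Critical point at (x, y) = (5.585, 5.25) from centroid. f_tx = M·y/J = 3.088 kip/in; f_ty = M·x/J = 3.285 kip/in.
Resultant f_max = √[f_tx² + (f_v + f_ty)²] = √[3.088² + (3.215 + 3.285)²] = 7.196 kip/in.
Capacity per unit length: φr_n = 0.75 × 0.6 × 100 × (0.707 × 0.5) = 15.91 kip/in.
7.196 ≤ 15.91 → adequate.

f_max ≈ 7.2 kip/in; adequate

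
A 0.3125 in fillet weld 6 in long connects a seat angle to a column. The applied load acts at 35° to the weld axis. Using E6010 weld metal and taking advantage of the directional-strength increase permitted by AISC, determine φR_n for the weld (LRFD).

φR_n ≈ 43.6 kips

E60XX → F_EXX = 60 ksi.
t_e = 0.707 × 0.3125 = 0.2209 in; A_we = 0.2209 × 6 = 1.326 in².
Directional factor: 1.0 + 0.5 sin^1.5(35°) = 1.217.
F_nw = 0.6 × 60 × 1.217 = 43.82 ksi.
φR_n = 0.75 × 43.82 × 1.326 = 43.57 kips.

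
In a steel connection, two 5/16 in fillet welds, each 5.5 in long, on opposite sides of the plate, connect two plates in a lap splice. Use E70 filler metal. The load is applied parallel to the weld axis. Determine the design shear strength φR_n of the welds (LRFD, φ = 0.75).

E70XX → F_EXX = 70 ksi.
Effective throat t_e = 0.707 × 0.3125 = 0.2209 in.
Total length L = 11 in; A_we = 0.2209 × 11 = 2.43 in².
F_nw = 0.6 F_EXX = 0.6 × 70 = 42 ksi.
φR_n = 0.75 × 42 × 2.43 = 76.55 kip.

φR_n ≈ 76.6 kip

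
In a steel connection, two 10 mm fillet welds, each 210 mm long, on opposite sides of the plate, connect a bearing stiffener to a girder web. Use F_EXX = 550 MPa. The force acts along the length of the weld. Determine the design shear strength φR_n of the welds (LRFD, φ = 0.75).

φR_n ≈ 735 kN

Effective throat t_e = 0.707 × 10 = 7.07 mm.
Total length L = 420 mm; A_we = 7.07 × 420 = 2969 mm².
F_nw = 0.6 F_EXX = 0.6 × 550 = 330 MPa.
φR_n = 0.75 × 330 × 2969 × 10⁻³ = 734.9 kN.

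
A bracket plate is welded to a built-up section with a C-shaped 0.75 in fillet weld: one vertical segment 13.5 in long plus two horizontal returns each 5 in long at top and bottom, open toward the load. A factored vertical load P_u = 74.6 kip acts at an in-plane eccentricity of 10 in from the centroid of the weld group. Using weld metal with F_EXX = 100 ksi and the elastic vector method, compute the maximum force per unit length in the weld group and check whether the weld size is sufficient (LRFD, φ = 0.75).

Total weld length L_w = 23.5 in. Treat welds as unit-width lines.
Centroid: x̄ = 2×5×2.5 / 23.5 = 1.064 in from the vertical weld.
Polar moment about centroid: J = I_x + I_y = [13.5³/12 + 2×5×6.75²] + [13.5×1.064² + 2(5³/12 + 5×1.436²)] = 717.4 in³.
Direct shear f_v = P/L_w = 74.6 / 23.5 = 3.174 kip/in (vertical).
Torsion M = P·e = 74.6 × 10 = 746 kip·in.
Critical point at (x, y) = (3.936, 6.75) from centroid. f_tx = M·y/J = 7.019 kip/in; f_ty = M·x/J = 4.093 kip/in.
Resultant f_max = √[f_tx² + (f_v + f_ty)²] = √[7.019² + (3.174 + 4.093)²] = 10.1 kip/in.
Capacity per unit length: φr_n = 0.75 × 0.6 × 100 × (0.707 × 0.75) = 23.86 kip/in.
10.1 ≤ 23.86 → adequate.

f_max ≈ 10.1 kip/in; adequate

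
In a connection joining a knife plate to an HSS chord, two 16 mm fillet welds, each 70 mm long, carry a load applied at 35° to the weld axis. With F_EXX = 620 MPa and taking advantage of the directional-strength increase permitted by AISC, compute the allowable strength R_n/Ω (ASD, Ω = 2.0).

t_e = 0.707 × 16 = 11.31 mm; A_we = 11.31 × 140 = 1584 mm².
Directional factor: 1.0 + 0.5 sin^1.5(35°) = 1.217.
F_nw = 0.6 × 620 × 1.217 = 452.8 MPa.
R_n/Ω = (452.8 × 1584) / 2.0 × 10⁻³ = 358.5 kN.

R_n/Ω ≈ 359 kN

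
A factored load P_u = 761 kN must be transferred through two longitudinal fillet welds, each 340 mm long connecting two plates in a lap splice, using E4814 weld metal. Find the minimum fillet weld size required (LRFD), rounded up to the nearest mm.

w = 8 mm

E48XX → F_EXX = 480 MPa.
Total weld length L = 680 mm.
Required throat t_e = P_u / (φ × 0.6 F_EXX × L) = 761 / (0.75 × 0.6 × 480 × 680 × 10⁻³) = 5.181 mm.
Required leg w = t_e / 0.707 = 7.328 mm → use 8 mm.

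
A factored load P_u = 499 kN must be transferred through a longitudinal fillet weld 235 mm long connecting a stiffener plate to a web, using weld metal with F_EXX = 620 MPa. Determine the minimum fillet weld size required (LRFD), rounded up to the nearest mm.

Total weld length L = 235 mm.
Required throat t_e = P_u / (φ × 0.6 F_EXX × L) = 499 / (0.75 × 0.6 × 620 × 235 × 10⁻³) = 7.611 mm.
Required leg w = t_e / 0.707 = 10.76 mm → use 11 mm.

w = 11 mm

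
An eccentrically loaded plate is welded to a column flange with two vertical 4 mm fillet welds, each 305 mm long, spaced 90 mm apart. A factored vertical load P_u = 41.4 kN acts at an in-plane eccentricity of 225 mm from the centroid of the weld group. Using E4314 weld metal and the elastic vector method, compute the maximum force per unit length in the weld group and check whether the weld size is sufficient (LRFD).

f_max ≈ 275 N/mm; adequate

E43XX → F_EXX = 430 MPa.
Total weld length L_w = 610 mm. Treat welds as unit-width lines.
Polar moment about centroid: J = 2[d³/12 + d(b/2)²] = 2[305³/12 + 305×45²] = 5964000 mm³.
Direct shear f_v = P/L_w = 41.4×10³ / 610 = 67.87 N/mm (vertical).
Torsion M = P·e = 41.4×10³ × 225 = 9315000 N·mm.
Critical point at (x, y) = (45, 152.5) from centroid. f_tx = M·y/J = 238.2 N/mm; f_ty = M·x/J = 70.28 N/mm.
Resultant f_max = √[f_tx² + (f_v + f_ty)²] = √[238.2² + (67.87 + 70.28)²] = 275.4 N/mm.
Capacity per unit length: φr_n = 0.75 × 0.6 × 430 × (0.707 × 4) = 547.2 N/mm.
275.4 ≤ 547.2 → adequate.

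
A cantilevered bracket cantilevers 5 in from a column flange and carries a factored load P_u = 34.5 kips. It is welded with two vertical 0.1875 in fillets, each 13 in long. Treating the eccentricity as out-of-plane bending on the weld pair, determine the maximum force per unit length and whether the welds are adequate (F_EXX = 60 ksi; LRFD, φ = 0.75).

f_max ≈ 3.34 kip/in; adequate

L_w = 2 × 13 = 26 in; section modulus (unit throat) S = 2 × L²/6 = 56.33 in².
Direct shear f_v = P/L_w = 34.5/26 = 1.327 kip/in.
Moment M = P × e = 34.5 × 5 = 172.5 kip·in; bending f_b = M/S = 3.062 kip/in.
f_max = √(f_v² + f_b²) = √(1.327² + 3.062²) = 3.337 kip/in.
φr_n = 0.75 × 0.6 × 60 × (0.707 × 0.1875) = 3.579 kip/in → adequate.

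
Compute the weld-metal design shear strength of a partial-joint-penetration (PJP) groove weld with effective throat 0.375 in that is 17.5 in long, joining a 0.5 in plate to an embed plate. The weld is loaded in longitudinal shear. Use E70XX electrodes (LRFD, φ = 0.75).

E70XX → F_EXX = 70 ksi.
Effective throat (given) t_e = 0.375 in.
A_we = 0.375 × 17.5 = 6.562 in².
F_nw = 0.6 F_EXX = 42 ksi.
φR_n = 0.75 × 42 × 6.562 = 206.7 kip.

φR_n ≈ 207 kip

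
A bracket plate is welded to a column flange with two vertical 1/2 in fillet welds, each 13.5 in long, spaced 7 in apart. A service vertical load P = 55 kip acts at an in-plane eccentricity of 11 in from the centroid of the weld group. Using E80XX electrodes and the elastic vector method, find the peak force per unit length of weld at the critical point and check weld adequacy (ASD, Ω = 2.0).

f_max ≈ 7.37 kip/in; adequate

E80XX → F_EXX = 80 ksi.
Total weld length L_w = 27 in. Treat welds as unit-width lines.
Polar moment about centroid: J = 2[d³/12 + d(b/2)²] = 2[13.5³/12 + 13.5×3.5²] = 740.8 in³.
Direct shear f_v = P/L_w = 55 / 27 = 2.037 kip/in (vertical).
Torsion M = P·e = 55 × 11 = 605 kip·in.
Critical point at (x, y) = (3.5, 6.75) from centroid. f_tx = M·y/J = 5.513 kip/in; f_ty = M·x/J = 2.858 kip/in.
Resultant f_max = √[f_tx² + (f_v + f_ty)²] = √[5.513² + (2.037 + 2.858)²] = 7.372 kip/in.
Capacity per unit length: r_n/Ω = (1/2.0) × 0.6 × 80 × (0.707 × 0.5) = 8.484 kip/in.
7.372 ≤ 8.484 → adequate.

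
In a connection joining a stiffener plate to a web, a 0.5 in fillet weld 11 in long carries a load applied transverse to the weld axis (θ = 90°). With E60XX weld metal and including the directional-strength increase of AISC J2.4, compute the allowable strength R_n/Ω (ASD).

E60XX → F_EXX = 60 ksi.
t_e = 0.707 × 0.5 = 0.3535 in; A_we = 0.3535 × 11 = 3.888 in².
Directional factor: 1.0 + 0.5 sin^1.5(90°) = 1.5.
F_nw = 0.6 × 60 × 1.5 = 54 ksi.
R_n/Ω = (54 × 3.888) / 2.0 = 105 kips.

R_n/Ω ≈ 105 kips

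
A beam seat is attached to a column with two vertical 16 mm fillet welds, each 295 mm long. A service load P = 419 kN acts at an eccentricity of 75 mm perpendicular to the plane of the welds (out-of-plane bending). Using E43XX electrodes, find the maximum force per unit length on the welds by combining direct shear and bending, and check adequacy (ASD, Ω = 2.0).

E43XX → F_EXX = 430 MPa.
L_w = 2 × 295 = 590 mm; section modulus (unit throat) S = 2 × L²/6 = 29010 mm².
Direct shear f_v = P/L_w = 419×10³/590 = 710.2 N/mm.
Moment M = P × e = 419×10³ × 75 = 31425000 N·mm; bending f_b = M/S = 1083 N/mm.
f_max = √(f_v² + f_b²) = √(710.2² + 1083²) = 1295 N/mm.
r_n/Ω = (1/2.0) × 0.6 × 430 × (0.707 × 16) = 1459 N/mm → adequate.

f_max ≈ 1300 N/mm; adequate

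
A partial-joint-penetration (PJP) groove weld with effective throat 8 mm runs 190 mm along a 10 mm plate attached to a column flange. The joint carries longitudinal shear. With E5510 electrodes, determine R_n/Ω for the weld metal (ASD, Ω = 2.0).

E55XX → F_EXX = 550 MPa.
Effective throat (given) t_e = 8 mm.
A_we = 8 × 190 = 1520 mm².
F_nw = 0.6 F_EXX = 330 MPa.
R_n/Ω = (330 × 1520) / 2.0 × 10⁻³ = 250.8 kN.

R_n/Ω ≈ 251 kN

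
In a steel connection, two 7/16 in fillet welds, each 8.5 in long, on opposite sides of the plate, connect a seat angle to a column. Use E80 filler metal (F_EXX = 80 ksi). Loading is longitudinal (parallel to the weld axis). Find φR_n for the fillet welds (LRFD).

Effective throat t_e = 0.707 × 0.4375 = 0.3093 in.
Total length L = 17 in; A_we = 0.3093 × 17 = 5.258 in².
F_nw = 0.6 F_EXX = 0.6 × 80 = 48 ksi.
φR_n = 0.75 × 48 × 5.258 = 189.3 kip.

φR_n ≈ 189 kip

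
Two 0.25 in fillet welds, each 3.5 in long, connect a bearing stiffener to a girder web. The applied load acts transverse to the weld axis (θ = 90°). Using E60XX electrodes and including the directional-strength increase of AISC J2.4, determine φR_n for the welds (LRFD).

φR_n ≈ 50.1 kip

E60XX → F_EXX = 60 ksi.
t_e = 0.707 × 0.25 = 0.1767 in; A_we = 0.1767 × 7 = 1.237 in².
Directional factor: 1.0 + 0.5 sin^1.5(90°) = 1.5.
F_nw = 0.6 × 60 × 1.5 = 54 ksi.
φR_n = 0.75 × 54 × 1.237 = 50.11 kip.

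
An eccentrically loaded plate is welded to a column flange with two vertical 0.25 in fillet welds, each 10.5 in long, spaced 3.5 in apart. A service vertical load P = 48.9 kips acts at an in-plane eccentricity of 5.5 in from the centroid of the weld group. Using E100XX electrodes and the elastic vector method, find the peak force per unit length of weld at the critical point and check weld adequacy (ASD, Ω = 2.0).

E100XX → F_EXX = 100 ksi.
Total weld length L_w = 21 in. Treat welds as unit-width lines.
Polar moment about centroid: J = 2[d³/12 + d(b/2)²] = 2[10.5³/12 + 10.5×1.75²] = 257.2 in³.
Direct shear f_v = P/L_w = 48.9 / 21 = 2.329 kip/in (vertical).
Torsion M = P·e = 48.9 × 5.5 = 268.95 kip·in.
Critical point at (x, y) = (1.75, 5.25) from centroid. f_tx = M·y/J = 5.489 kip/in; f_ty = M·x/J = 1.83 kip/in.
Resultant f_max = √[f_tx² + (f_v + f_ty)²] = √[5.489² + (2.329 + 1.83)²] = 6.886 kip/in.
Capacity per unit length: r_n/Ω = (1/2.0) × 0.6 × 100 × (0.707 × 0.25) = 5.302 kip/in.
6.886 > 5.302 → NOT adequate.

f_max ≈ 6.89 kip/in; NOT adequate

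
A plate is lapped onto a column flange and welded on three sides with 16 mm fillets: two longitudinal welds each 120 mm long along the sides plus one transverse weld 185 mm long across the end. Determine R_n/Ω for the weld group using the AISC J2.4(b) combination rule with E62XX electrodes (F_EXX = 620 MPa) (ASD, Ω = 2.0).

t_e = 0.707 × 16 = 11.31 mm.
R_nwl = 0.6 × 620 × 11.31 × 240 × 10⁻³ = 1010 kN (longitudinal, 2 welds).
R_nwt = 0.6 × 620 × 11.31 × 185 × 10⁻³ = 778.5 kN (transverse, base value).
(i) R_nwl + R_nwt = 1788 kN; (ii) 0.85 R_nwl + 1.5 R_nwt = 2026 kN.
R_n = max = 2026 kN [governs: (ii)]; R_n/Ω = 1013 kN.

R_n/Ω ≈ 1010 kN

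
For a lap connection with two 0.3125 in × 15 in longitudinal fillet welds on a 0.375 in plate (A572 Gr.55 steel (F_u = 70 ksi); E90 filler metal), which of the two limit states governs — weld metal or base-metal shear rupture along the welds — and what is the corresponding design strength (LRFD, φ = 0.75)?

φR_n ≈ 268 kip (weld metal governs)

E90XX → F_EXX = 90 ksi.
t_e = 0.707 × 0.3125 = 0.2209 in; L = 30 in.
Weld metal: φR_n = 0.75 × 0.6 × 90 × 0.2209 × 30 = 268.4 kip.
Base metal (shear rupture): φR_n = 0.75 × 0.6 × 70 × 0.375 × 30 = 354.4 kip.
Governing: weld metal.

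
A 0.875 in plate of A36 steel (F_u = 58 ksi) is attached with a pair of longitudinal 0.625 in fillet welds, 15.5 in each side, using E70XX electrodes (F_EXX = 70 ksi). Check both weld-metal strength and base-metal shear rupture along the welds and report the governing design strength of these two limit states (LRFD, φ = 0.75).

φR_n ≈ 431 kip (weld metal governs)

t_e = 0.707 × 0.625 = 0.4419 in; L = 31 in.
Weld metal: φR_n = 0.75 × 0.6 × 70 × 0.4419 × 31 = 431.5 kip.
Base metal (shear rupture): φR_n = 0.75 × 0.6 × 58 × 0.875 × 31 = 708 kip.
Governing: weld metal.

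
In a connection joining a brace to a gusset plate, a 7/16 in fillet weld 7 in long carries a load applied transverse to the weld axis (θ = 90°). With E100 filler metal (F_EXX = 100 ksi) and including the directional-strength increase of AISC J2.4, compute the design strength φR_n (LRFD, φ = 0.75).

t_e = 0.707 × 0.4375 = 0.3093 in; A_we = 0.3093 × 7 = 2.165 in².
Directional factor: 1.0 + 0.5 sin^1.5(90°) = 1.5.
F_nw = 0.6 × 100 × 1.5 = 90 ksi.
φR_n = 0.75 × 90 × 2.165 = 146.2 kip.

φR_n ≈ 146 kip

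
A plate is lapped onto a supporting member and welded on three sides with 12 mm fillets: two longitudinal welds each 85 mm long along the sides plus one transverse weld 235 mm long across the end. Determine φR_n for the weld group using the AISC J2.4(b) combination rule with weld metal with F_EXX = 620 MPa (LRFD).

t_e = 0.707 × 12 = 8.484 mm.
R_nwl = 0.6 × 620 × 8.484 × 170 × 10⁻³ = 536.5 kN (longitudinal, 2 welds).
R_nwt = 0.6 × 620 × 8.484 × 235 × 10⁻³ = 741.7 kN (transverse, base value).
(i) R_nwl + R_nwt = 1278 kN; (ii) 0.85 R_nwl + 1.5 R_nwt = 1569 kN.
R_n = max = 1569 kN [governs: (ii)]; φR_n = 1176 kN.

φR_n ≈ 1180 kN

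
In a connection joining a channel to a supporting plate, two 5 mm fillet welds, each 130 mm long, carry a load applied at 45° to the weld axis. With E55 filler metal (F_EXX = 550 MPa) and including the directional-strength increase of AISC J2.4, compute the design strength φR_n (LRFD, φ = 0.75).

t_e = 0.707 × 5 = 3.535 mm; A_we = 3.535 × 260 = 919.1 mm².
Directional factor: 1.0 + 0.5 sin^1.5(45°) = 1.297.
F_nw = 0.6 × 550 × 1.297 = 428.1 MPa.
φR_n = 0.75 × 428.1 × 919.1 × 10⁻³ = 295.1 kN.

φR_n ≈ 295 kN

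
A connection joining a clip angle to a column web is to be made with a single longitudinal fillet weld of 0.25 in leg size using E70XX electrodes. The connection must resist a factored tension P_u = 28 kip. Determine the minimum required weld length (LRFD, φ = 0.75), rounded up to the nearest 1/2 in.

E70XX → F_EXX = 70 ksi.
Throat t_e = 0.707 × 0.25 = 0.1767 in.
φr_n = 0.75 × 0.6 × 70 × 0.1767 = 5.568 kip/in.
L_req = P_u / φr_n = 28 / 5.568 = 5.029 in total.
Round up → use L = 5.5 in.

L = 5.5 in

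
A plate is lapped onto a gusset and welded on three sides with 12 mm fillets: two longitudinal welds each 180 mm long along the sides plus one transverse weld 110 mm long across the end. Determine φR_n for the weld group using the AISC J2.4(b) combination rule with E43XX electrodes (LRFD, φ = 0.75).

E43XX → F_EXX = 430 MPa.
t_e = 0.707 × 12 = 8.484 mm.
R_nwl = 0.6 × 430 × 8.484 × 360 × 10⁻³ = 788 kN (longitudinal, 2 welds).
R_nwt = 0.6 × 430 × 8.484 × 110 × 10⁻³ = 240.8 kN (transverse, base value).
(i) R_nwl + R_nwt = 1029 kN; (ii) 0.85 R_nwl + 1.5 R_nwt = 1031 kN.
R_n = max = 1031 kN [governs: (ii)]; φR_n = 773.2 kN.

φR_n ≈ 773 kN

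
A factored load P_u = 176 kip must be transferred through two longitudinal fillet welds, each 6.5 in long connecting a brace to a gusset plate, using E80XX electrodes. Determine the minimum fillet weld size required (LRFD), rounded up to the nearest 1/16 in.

E80XX → F_EXX = 80 ksi.
Total weld length L = 13 in.
Required throat t_e = P_u / (φ × 0.6 F_EXX × L) = 176 / (0.75 × 0.6 × 80 × 13) = 0.3761 in.
Required leg w = t_e / 0.707 = 0.5319 in → use 9/16 in.

w = 9/16 in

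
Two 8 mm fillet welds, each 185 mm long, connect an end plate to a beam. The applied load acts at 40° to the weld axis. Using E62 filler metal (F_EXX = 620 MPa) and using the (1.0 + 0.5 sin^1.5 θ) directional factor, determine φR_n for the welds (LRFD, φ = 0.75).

t_e = 0.707 × 8 = 5.656 mm; A_we = 5.656 × 370 = 2093 mm².
Directional factor: 1.0 + 0.5 sin^1.5(40°) = 1.258.
F_nw = 0.6 × 620 × 1.258 = 467.9 MPa.
φR_n = 0.75 × 467.9 × 2093 × 10⁻³ = 734.3 kN.

φR_n ≈ 734 kN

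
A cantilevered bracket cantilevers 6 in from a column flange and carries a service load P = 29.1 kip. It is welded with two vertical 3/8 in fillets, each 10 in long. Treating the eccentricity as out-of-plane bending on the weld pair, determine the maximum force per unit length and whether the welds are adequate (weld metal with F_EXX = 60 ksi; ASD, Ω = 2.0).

f_max ≈ 5.44 kip/in; NOT adequate

L_w = 2 × 10 = 20 in; section modulus (unit throat) S = 2 × L²/6 = 33.33 in².
Direct shear f_v = P/L_w = 29.1/20 = 1.455 kip/in.
Moment M = P × e = 29.1 × 6 = 174.6 kip·in; bending f_b = M/S = 5.238 kip/in.
f_max = √(f_v² + f_b²) = √(1.455² + 5.238²) = 5.436 kip/in.
r_n/Ω = (1/2.0) × 0.6 × 60 × (0.707 × 0.375) = 4.772 kip/in → NOT adequate.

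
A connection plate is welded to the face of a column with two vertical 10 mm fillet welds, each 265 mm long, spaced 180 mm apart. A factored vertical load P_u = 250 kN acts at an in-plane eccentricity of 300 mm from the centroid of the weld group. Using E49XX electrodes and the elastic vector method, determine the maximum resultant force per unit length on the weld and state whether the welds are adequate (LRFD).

f_max ≈ 1930 N/mm; NOT adequate

E49XX → F_EXX = 490 MPa.
Total weld length L_w = 530 mm. Treat welds as unit-width lines.
Polar moment about centroid: J = 2[d³/12 + d(b/2)²] = 2[265³/12 + 265×90²] = 7395000 mm³.
Direct shear f_v = P/L_w = 250×10³ / 530 = 471.7 N/mm (vertical).
Torsion M = P·e = 250×10³ × 300 = 75000000 N·mm.
Critical point at (x, y) = (90, 132.5) from centroid. f_tx = M·y/J = 1344 N/mm; f_ty = M·x/J = 912.8 N/mm.
Resultant f_max = √[f_tx² + (f_v + f_ty)²] = √[1344² + (471.7 + 912.8)²] = 1929 N/mm.
Capacity per unit length: φr_n = 0.75 × 0.6 × 490 × (0.707 × 10) = 1559 N/mm.
1929 > 1559 → NOT adequate.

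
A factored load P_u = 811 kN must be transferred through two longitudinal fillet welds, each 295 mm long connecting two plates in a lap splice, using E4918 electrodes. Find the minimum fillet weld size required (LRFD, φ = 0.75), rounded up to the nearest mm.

E49XX → F_EXX = 490 MPa.
Total weld length L = 590 mm.
Required throat t_e = P_u / (φ × 0.6 F_EXX × L) = 811 / (0.75 × 0.6 × 490 × 590 × 10⁻³) = 6.234 mm.
Required leg w = t_e / 0.707 = 8.817 mm → use 9 mm.

w = 9 mm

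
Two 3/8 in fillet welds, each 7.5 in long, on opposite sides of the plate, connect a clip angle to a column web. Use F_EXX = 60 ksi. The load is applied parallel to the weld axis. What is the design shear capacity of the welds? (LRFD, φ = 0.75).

φR_n ≈ 107 kip

Effective throat t_e = 0.707 × 0.375 = 0.2651 in.
Total length L = 15 in; A_we = 0.2651 × 15 = 3.977 in².
F_nw = 0.6 F_EXX = 0.6 × 60 = 36 ksi.
φR_n = 0.75 × 36 × 3.977 = 107.4 kip.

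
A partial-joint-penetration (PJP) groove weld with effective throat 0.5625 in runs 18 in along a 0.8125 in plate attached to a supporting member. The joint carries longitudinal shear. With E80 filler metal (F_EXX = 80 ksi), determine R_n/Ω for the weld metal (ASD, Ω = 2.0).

Effective throat (given) t_e = 0.5625 in.
A_we = 0.5625 × 18 = 10.12 in².
F_nw = 0.6 F_EXX = 48 ksi.
R_n/Ω = (48 × 10.12) / 2.0 = 243 kip.

R_n/Ω ≈ 243 kip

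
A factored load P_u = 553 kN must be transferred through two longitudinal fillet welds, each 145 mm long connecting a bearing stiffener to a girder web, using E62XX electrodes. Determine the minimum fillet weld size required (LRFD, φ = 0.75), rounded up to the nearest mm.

w = 10 mm

E62XX → F_EXX = 620 MPa.
Total weld length L = 290 mm.
Required throat t_e = P_u / (φ × 0.6 F_EXX × L) = 553 / (0.75 × 0.6 × 620 × 290 × 10⁻³) = 6.835 mm.
Required leg w = t_e / 0.707 = 9.667 mm → use 10 mm.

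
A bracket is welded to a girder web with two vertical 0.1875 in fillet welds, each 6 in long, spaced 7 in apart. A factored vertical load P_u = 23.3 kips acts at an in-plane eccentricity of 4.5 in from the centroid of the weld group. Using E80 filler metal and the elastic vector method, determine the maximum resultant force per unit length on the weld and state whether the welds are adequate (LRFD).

f_max ≈ 4.31 kip/in; adequate

E80XX → F_EXX = 80 ksi.
Total weld length L_w = 12 in. Treat welds as unit-width lines.
Polar moment about centroid: J = 2[d³/12 + d(b/2)²] = 2[6³/12 + 6×3.5²] = 183 in³.
Direct shear f_v = P/L_w = 23.3 / 12 = 1.942 kip/in (vertical).
Torsion M = P·e = 23.3 × 4.5 = 104.85 kip·in.
Critical point at (x, y) = (3.5, 3) from centroid. f_tx = M·y/J = 1.719 kip/in; f_ty = M·x/J = 2.005 kip/in.
Resultant f_max = √[f_tx² + (f_v + f_ty)²] = √[1.719² + (1.942 + 2.005)²] = 4.305 kip/in.
Capacity per unit length: φr_n = 0.75 × 0.6 × 80 × (0.707 × 0.1875) = 4.772 kip/in.
4.305 ≤ 4.772 → adequate.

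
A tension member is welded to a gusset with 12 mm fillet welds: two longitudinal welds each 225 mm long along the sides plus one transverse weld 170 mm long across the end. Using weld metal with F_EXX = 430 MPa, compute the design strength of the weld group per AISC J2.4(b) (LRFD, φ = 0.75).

t_e = 0.707 × 12 = 8.484 mm.
R_nwl = 0.6 × 430 × 8.484 × 450 × 10⁻³ = 985 kN (longitudinal, 2 welds).
R_nwt = 0.6 × 430 × 8.484 × 170 × 10⁻³ = 372.1 kN (transverse, base value).
(i) R_nwl + R_nwt = 1357 kN; (ii) 0.85 R_nwl + 1.5 R_nwt = 1395 kN.
R_n = max = 1395 kN [governs: (ii)]; φR_n = 1047 kN.

φR_n ≈ 1050 kN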